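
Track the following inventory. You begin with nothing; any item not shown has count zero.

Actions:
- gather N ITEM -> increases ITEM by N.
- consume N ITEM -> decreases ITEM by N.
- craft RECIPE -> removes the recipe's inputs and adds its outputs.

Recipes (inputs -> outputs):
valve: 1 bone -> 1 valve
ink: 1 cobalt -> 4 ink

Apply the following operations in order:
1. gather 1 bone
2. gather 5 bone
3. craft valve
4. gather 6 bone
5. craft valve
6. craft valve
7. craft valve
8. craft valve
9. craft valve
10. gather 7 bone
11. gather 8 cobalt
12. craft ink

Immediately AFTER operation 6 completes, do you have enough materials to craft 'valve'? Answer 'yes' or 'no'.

Answer: yes

Derivation:
After 1 (gather 1 bone): bone=1
After 2 (gather 5 bone): bone=6
After 3 (craft valve): bone=5 valve=1
After 4 (gather 6 bone): bone=11 valve=1
After 5 (craft valve): bone=10 valve=2
After 6 (craft valve): bone=9 valve=3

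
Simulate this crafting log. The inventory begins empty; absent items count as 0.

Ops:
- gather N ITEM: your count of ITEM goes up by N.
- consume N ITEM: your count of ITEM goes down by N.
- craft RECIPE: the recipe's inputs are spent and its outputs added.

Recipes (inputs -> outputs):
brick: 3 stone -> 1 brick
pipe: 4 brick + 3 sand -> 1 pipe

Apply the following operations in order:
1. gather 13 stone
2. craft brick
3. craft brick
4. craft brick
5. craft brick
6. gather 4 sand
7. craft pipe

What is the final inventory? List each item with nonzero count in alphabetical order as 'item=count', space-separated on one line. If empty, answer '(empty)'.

After 1 (gather 13 stone): stone=13
After 2 (craft brick): brick=1 stone=10
After 3 (craft brick): brick=2 stone=7
After 4 (craft brick): brick=3 stone=4
After 5 (craft brick): brick=4 stone=1
After 6 (gather 4 sand): brick=4 sand=4 stone=1
After 7 (craft pipe): pipe=1 sand=1 stone=1

Answer: pipe=1 sand=1 stone=1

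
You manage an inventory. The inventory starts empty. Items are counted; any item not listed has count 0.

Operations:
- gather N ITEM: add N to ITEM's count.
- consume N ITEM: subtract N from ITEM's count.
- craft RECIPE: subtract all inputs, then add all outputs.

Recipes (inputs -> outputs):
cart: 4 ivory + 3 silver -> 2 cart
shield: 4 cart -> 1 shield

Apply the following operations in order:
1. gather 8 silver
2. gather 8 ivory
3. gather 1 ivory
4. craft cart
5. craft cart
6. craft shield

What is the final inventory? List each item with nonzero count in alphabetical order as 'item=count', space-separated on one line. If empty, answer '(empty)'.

After 1 (gather 8 silver): silver=8
After 2 (gather 8 ivory): ivory=8 silver=8
After 3 (gather 1 ivory): ivory=9 silver=8
After 4 (craft cart): cart=2 ivory=5 silver=5
After 5 (craft cart): cart=4 ivory=1 silver=2
After 6 (craft shield): ivory=1 shield=1 silver=2

Answer: ivory=1 shield=1 silver=2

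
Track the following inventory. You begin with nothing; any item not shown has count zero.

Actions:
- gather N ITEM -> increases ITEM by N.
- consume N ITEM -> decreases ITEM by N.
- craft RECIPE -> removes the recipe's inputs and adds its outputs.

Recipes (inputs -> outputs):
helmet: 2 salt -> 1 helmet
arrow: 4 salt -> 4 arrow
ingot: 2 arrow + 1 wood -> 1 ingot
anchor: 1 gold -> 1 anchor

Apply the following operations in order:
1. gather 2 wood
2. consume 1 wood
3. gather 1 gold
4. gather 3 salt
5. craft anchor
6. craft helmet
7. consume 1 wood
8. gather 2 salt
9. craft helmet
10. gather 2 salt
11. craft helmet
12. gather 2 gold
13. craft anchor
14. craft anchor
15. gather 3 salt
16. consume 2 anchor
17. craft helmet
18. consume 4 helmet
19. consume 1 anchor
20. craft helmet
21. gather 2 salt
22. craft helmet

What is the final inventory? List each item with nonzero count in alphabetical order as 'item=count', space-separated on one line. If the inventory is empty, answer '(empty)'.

Answer: helmet=2

Derivation:
After 1 (gather 2 wood): wood=2
After 2 (consume 1 wood): wood=1
After 3 (gather 1 gold): gold=1 wood=1
After 4 (gather 3 salt): gold=1 salt=3 wood=1
After 5 (craft anchor): anchor=1 salt=3 wood=1
After 6 (craft helmet): anchor=1 helmet=1 salt=1 wood=1
After 7 (consume 1 wood): anchor=1 helmet=1 salt=1
After 8 (gather 2 salt): anchor=1 helmet=1 salt=3
After 9 (craft helmet): anchor=1 helmet=2 salt=1
After 10 (gather 2 salt): anchor=1 helmet=2 salt=3
After 11 (craft helmet): anchor=1 helmet=3 salt=1
After 12 (gather 2 gold): anchor=1 gold=2 helmet=3 salt=1
After 13 (craft anchor): anchor=2 gold=1 helmet=3 salt=1
After 14 (craft anchor): anchor=3 helmet=3 salt=1
After 15 (gather 3 salt): anchor=3 helmet=3 salt=4
After 16 (consume 2 anchor): anchor=1 helmet=3 salt=4
After 17 (craft helmet): anchor=1 helmet=4 salt=2
After 18 (consume 4 helmet): anchor=1 salt=2
After 19 (consume 1 anchor): salt=2
After 20 (craft helmet): helmet=1
After 21 (gather 2 salt): helmet=1 salt=2
After 22 (craft helmet): helmet=2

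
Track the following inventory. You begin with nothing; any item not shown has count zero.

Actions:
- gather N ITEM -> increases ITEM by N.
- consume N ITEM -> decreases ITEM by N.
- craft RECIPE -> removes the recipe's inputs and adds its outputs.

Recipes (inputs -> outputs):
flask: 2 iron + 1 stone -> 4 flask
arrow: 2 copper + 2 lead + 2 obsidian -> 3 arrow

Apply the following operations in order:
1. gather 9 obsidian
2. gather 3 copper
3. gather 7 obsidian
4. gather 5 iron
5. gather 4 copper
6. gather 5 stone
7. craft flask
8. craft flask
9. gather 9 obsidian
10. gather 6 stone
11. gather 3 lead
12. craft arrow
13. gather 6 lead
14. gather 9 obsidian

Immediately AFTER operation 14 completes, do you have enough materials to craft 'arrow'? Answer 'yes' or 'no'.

After 1 (gather 9 obsidian): obsidian=9
After 2 (gather 3 copper): copper=3 obsidian=9
After 3 (gather 7 obsidian): copper=3 obsidian=16
After 4 (gather 5 iron): copper=3 iron=5 obsidian=16
After 5 (gather 4 copper): copper=7 iron=5 obsidian=16
After 6 (gather 5 stone): copper=7 iron=5 obsidian=16 stone=5
After 7 (craft flask): copper=7 flask=4 iron=3 obsidian=16 stone=4
After 8 (craft flask): copper=7 flask=8 iron=1 obsidian=16 stone=3
After 9 (gather 9 obsidian): copper=7 flask=8 iron=1 obsidian=25 stone=3
After 10 (gather 6 stone): copper=7 flask=8 iron=1 obsidian=25 stone=9
After 11 (gather 3 lead): copper=7 flask=8 iron=1 lead=3 obsidian=25 stone=9
After 12 (craft arrow): arrow=3 copper=5 flask=8 iron=1 lead=1 obsidian=23 stone=9
After 13 (gather 6 lead): arrow=3 copper=5 flask=8 iron=1 lead=7 obsidian=23 stone=9
After 14 (gather 9 obsidian): arrow=3 copper=5 flask=8 iron=1 lead=7 obsidian=32 stone=9

Answer: yes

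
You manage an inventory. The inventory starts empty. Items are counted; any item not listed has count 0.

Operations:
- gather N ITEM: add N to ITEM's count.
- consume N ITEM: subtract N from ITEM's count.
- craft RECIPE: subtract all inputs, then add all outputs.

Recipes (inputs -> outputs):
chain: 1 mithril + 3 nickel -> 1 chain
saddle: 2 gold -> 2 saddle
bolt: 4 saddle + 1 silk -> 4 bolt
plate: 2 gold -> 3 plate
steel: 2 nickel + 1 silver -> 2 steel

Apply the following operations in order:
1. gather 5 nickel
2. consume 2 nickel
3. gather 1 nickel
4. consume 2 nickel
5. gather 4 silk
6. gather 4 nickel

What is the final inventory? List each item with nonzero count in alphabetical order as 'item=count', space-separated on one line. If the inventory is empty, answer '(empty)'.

After 1 (gather 5 nickel): nickel=5
After 2 (consume 2 nickel): nickel=3
After 3 (gather 1 nickel): nickel=4
After 4 (consume 2 nickel): nickel=2
After 5 (gather 4 silk): nickel=2 silk=4
After 6 (gather 4 nickel): nickel=6 silk=4

Answer: nickel=6 silk=4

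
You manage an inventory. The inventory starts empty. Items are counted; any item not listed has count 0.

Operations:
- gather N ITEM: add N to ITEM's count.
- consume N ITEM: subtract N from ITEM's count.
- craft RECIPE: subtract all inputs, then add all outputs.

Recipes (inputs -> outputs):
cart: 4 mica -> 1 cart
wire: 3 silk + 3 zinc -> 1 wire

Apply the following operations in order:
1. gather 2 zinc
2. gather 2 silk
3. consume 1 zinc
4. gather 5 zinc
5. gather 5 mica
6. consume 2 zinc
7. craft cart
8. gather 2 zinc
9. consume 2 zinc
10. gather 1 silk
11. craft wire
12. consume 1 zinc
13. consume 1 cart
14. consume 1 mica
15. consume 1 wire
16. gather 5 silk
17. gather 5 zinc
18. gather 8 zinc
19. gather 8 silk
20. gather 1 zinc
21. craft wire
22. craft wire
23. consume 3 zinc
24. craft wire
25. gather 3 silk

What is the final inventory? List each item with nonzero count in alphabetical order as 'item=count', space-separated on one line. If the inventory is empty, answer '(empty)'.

After 1 (gather 2 zinc): zinc=2
After 2 (gather 2 silk): silk=2 zinc=2
After 3 (consume 1 zinc): silk=2 zinc=1
After 4 (gather 5 zinc): silk=2 zinc=6
After 5 (gather 5 mica): mica=5 silk=2 zinc=6
After 6 (consume 2 zinc): mica=5 silk=2 zinc=4
After 7 (craft cart): cart=1 mica=1 silk=2 zinc=4
After 8 (gather 2 zinc): cart=1 mica=1 silk=2 zinc=6
After 9 (consume 2 zinc): cart=1 mica=1 silk=2 zinc=4
After 10 (gather 1 silk): cart=1 mica=1 silk=3 zinc=4
After 11 (craft wire): cart=1 mica=1 wire=1 zinc=1
After 12 (consume 1 zinc): cart=1 mica=1 wire=1
After 13 (consume 1 cart): mica=1 wire=1
After 14 (consume 1 mica): wire=1
After 15 (consume 1 wire): (empty)
After 16 (gather 5 silk): silk=5
After 17 (gather 5 zinc): silk=5 zinc=5
After 18 (gather 8 zinc): silk=5 zinc=13
After 19 (gather 8 silk): silk=13 zinc=13
After 20 (gather 1 zinc): silk=13 zinc=14
After 21 (craft wire): silk=10 wire=1 zinc=11
After 22 (craft wire): silk=7 wire=2 zinc=8
After 23 (consume 3 zinc): silk=7 wire=2 zinc=5
After 24 (craft wire): silk=4 wire=3 zinc=2
After 25 (gather 3 silk): silk=7 wire=3 zinc=2

Answer: silk=7 wire=3 zinc=2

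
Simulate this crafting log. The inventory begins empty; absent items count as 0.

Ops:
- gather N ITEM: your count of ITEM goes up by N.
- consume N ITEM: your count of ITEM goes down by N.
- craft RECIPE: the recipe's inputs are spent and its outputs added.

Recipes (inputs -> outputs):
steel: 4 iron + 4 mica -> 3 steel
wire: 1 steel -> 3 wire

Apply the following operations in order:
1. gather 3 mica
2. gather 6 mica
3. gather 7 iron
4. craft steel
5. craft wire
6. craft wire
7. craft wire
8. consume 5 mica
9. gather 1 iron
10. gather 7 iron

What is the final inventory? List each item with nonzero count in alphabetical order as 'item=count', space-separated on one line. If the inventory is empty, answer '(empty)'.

Answer: iron=11 wire=9

Derivation:
After 1 (gather 3 mica): mica=3
After 2 (gather 6 mica): mica=9
After 3 (gather 7 iron): iron=7 mica=9
After 4 (craft steel): iron=3 mica=5 steel=3
After 5 (craft wire): iron=3 mica=5 steel=2 wire=3
After 6 (craft wire): iron=3 mica=5 steel=1 wire=6
After 7 (craft wire): iron=3 mica=5 wire=9
After 8 (consume 5 mica): iron=3 wire=9
After 9 (gather 1 iron): iron=4 wire=9
After 10 (gather 7 iron): iron=11 wire=9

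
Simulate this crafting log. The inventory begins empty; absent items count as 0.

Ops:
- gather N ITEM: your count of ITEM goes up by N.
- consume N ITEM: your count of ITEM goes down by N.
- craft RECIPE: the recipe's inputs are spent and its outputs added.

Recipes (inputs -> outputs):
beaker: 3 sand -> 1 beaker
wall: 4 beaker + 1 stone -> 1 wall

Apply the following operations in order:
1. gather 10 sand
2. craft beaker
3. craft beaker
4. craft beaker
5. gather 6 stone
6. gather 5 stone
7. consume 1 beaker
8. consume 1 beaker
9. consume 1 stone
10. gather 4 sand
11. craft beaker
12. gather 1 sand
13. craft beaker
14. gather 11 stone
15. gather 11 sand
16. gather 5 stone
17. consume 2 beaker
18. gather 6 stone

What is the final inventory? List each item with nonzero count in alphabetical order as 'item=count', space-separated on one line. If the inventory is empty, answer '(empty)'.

After 1 (gather 10 sand): sand=10
After 2 (craft beaker): beaker=1 sand=7
After 3 (craft beaker): beaker=2 sand=4
After 4 (craft beaker): beaker=3 sand=1
After 5 (gather 6 stone): beaker=3 sand=1 stone=6
After 6 (gather 5 stone): beaker=3 sand=1 stone=11
After 7 (consume 1 beaker): beaker=2 sand=1 stone=11
After 8 (consume 1 beaker): beaker=1 sand=1 stone=11
After 9 (consume 1 stone): beaker=1 sand=1 stone=10
After 10 (gather 4 sand): beaker=1 sand=5 stone=10
After 11 (craft beaker): beaker=2 sand=2 stone=10
After 12 (gather 1 sand): beaker=2 sand=3 stone=10
After 13 (craft beaker): beaker=3 stone=10
After 14 (gather 11 stone): beaker=3 stone=21
After 15 (gather 11 sand): beaker=3 sand=11 stone=21
After 16 (gather 5 stone): beaker=3 sand=11 stone=26
After 17 (consume 2 beaker): beaker=1 sand=11 stone=26
After 18 (gather 6 stone): beaker=1 sand=11 stone=32

Answer: beaker=1 sand=11 stone=32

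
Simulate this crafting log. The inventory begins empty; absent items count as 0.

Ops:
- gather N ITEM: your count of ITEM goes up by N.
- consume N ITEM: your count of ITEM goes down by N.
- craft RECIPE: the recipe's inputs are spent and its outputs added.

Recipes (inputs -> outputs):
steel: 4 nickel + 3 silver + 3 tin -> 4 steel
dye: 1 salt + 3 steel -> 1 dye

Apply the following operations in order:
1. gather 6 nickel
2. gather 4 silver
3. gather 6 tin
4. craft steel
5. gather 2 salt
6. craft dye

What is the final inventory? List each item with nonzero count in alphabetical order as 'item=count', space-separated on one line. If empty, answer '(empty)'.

Answer: dye=1 nickel=2 salt=1 silver=1 steel=1 tin=3

Derivation:
After 1 (gather 6 nickel): nickel=6
After 2 (gather 4 silver): nickel=6 silver=4
After 3 (gather 6 tin): nickel=6 silver=4 tin=6
After 4 (craft steel): nickel=2 silver=1 steel=4 tin=3
After 5 (gather 2 salt): nickel=2 salt=2 silver=1 steel=4 tin=3
After 6 (craft dye): dye=1 nickel=2 salt=1 silver=1 steel=1 tin=3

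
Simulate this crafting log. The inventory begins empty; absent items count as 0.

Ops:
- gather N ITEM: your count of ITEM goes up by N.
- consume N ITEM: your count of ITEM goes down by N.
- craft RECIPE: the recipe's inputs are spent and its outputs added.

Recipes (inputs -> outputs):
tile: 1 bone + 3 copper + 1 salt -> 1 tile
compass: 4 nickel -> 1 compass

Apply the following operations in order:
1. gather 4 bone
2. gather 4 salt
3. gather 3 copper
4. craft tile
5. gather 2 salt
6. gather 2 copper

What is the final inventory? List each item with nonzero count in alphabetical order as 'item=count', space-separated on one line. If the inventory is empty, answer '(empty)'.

After 1 (gather 4 bone): bone=4
After 2 (gather 4 salt): bone=4 salt=4
After 3 (gather 3 copper): bone=4 copper=3 salt=4
After 4 (craft tile): bone=3 salt=3 tile=1
After 5 (gather 2 salt): bone=3 salt=5 tile=1
After 6 (gather 2 copper): bone=3 copper=2 salt=5 tile=1

Answer: bone=3 copper=2 salt=5 tile=1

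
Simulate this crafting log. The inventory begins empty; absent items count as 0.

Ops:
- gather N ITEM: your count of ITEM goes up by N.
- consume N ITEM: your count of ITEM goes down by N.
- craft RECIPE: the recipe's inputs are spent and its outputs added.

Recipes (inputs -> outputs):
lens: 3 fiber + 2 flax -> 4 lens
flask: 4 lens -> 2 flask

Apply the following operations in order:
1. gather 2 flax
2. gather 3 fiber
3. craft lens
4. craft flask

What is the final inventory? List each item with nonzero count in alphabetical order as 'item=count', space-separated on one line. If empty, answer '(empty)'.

After 1 (gather 2 flax): flax=2
After 2 (gather 3 fiber): fiber=3 flax=2
After 3 (craft lens): lens=4
After 4 (craft flask): flask=2

Answer: flask=2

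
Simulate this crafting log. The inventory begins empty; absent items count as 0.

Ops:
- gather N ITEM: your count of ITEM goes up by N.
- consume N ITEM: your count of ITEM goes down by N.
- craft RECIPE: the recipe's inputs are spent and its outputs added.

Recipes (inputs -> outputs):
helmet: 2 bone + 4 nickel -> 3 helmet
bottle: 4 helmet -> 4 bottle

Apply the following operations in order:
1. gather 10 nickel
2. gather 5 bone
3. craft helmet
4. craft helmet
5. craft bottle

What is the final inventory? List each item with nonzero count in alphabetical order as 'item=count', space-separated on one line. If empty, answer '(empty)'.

Answer: bone=1 bottle=4 helmet=2 nickel=2

Derivation:
After 1 (gather 10 nickel): nickel=10
After 2 (gather 5 bone): bone=5 nickel=10
After 3 (craft helmet): bone=3 helmet=3 nickel=6
After 4 (craft helmet): bone=1 helmet=6 nickel=2
After 5 (craft bottle): bone=1 bottle=4 helmet=2 nickel=2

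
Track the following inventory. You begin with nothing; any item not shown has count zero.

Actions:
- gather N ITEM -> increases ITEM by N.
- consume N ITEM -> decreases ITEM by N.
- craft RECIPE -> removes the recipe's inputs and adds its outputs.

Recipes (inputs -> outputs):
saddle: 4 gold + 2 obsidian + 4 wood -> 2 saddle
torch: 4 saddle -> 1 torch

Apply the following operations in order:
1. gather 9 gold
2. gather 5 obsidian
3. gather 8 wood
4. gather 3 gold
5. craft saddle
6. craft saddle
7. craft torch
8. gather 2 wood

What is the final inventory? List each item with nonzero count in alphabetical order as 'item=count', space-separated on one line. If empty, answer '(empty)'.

After 1 (gather 9 gold): gold=9
After 2 (gather 5 obsidian): gold=9 obsidian=5
After 3 (gather 8 wood): gold=9 obsidian=5 wood=8
After 4 (gather 3 gold): gold=12 obsidian=5 wood=8
After 5 (craft saddle): gold=8 obsidian=3 saddle=2 wood=4
After 6 (craft saddle): gold=4 obsidian=1 saddle=4
After 7 (craft torch): gold=4 obsidian=1 torch=1
After 8 (gather 2 wood): gold=4 obsidian=1 torch=1 wood=2

Answer: gold=4 obsidian=1 torch=1 wood=2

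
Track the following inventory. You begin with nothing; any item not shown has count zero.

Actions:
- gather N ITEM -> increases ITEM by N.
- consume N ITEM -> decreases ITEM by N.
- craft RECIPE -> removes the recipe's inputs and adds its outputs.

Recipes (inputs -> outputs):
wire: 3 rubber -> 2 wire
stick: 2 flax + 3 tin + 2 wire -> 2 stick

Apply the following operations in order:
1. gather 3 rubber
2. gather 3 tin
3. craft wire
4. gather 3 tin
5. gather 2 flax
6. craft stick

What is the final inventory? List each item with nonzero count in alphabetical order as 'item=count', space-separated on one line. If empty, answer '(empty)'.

After 1 (gather 3 rubber): rubber=3
After 2 (gather 3 tin): rubber=3 tin=3
After 3 (craft wire): tin=3 wire=2
After 4 (gather 3 tin): tin=6 wire=2
After 5 (gather 2 flax): flax=2 tin=6 wire=2
After 6 (craft stick): stick=2 tin=3

Answer: stick=2 tin=3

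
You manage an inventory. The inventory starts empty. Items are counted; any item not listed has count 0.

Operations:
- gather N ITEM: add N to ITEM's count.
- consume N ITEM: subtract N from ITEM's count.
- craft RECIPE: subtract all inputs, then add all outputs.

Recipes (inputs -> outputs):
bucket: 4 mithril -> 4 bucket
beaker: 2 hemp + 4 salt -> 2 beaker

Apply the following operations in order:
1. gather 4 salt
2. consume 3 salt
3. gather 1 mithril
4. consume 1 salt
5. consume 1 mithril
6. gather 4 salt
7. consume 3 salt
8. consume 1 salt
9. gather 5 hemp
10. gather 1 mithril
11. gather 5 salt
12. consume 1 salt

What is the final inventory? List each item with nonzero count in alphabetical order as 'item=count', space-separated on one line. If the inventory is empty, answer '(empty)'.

Answer: hemp=5 mithril=1 salt=4

Derivation:
After 1 (gather 4 salt): salt=4
After 2 (consume 3 salt): salt=1
After 3 (gather 1 mithril): mithril=1 salt=1
After 4 (consume 1 salt): mithril=1
After 5 (consume 1 mithril): (empty)
After 6 (gather 4 salt): salt=4
After 7 (consume 3 salt): salt=1
After 8 (consume 1 salt): (empty)
After 9 (gather 5 hemp): hemp=5
After 10 (gather 1 mithril): hemp=5 mithril=1
After 11 (gather 5 salt): hemp=5 mithril=1 salt=5
After 12 (consume 1 salt): hemp=5 mithril=1 salt=4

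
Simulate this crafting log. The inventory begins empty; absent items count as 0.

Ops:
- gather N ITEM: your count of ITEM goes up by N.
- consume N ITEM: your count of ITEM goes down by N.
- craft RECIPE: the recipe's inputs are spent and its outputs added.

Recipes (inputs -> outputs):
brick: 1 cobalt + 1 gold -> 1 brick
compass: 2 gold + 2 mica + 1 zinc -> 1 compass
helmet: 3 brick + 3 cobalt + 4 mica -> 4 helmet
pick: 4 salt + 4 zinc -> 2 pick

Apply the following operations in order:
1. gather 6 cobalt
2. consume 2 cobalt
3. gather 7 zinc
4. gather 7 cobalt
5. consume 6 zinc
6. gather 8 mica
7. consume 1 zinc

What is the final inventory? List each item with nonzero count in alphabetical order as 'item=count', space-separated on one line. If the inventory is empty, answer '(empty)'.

After 1 (gather 6 cobalt): cobalt=6
After 2 (consume 2 cobalt): cobalt=4
After 3 (gather 7 zinc): cobalt=4 zinc=7
After 4 (gather 7 cobalt): cobalt=11 zinc=7
After 5 (consume 6 zinc): cobalt=11 zinc=1
After 6 (gather 8 mica): cobalt=11 mica=8 zinc=1
After 7 (consume 1 zinc): cobalt=11 mica=8

Answer: cobalt=11 mica=8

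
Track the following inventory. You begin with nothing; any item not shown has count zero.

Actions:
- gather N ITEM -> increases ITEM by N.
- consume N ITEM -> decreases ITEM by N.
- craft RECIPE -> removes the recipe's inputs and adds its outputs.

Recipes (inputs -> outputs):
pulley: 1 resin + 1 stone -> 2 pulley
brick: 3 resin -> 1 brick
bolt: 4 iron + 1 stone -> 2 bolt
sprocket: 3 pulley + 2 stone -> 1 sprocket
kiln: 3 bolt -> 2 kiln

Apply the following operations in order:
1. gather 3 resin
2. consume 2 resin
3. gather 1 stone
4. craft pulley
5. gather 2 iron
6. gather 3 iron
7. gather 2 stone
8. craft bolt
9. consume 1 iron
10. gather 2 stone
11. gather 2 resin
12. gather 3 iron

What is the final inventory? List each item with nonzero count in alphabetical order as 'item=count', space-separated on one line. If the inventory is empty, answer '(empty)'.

After 1 (gather 3 resin): resin=3
After 2 (consume 2 resin): resin=1
After 3 (gather 1 stone): resin=1 stone=1
After 4 (craft pulley): pulley=2
After 5 (gather 2 iron): iron=2 pulley=2
After 6 (gather 3 iron): iron=5 pulley=2
After 7 (gather 2 stone): iron=5 pulley=2 stone=2
After 8 (craft bolt): bolt=2 iron=1 pulley=2 stone=1
After 9 (consume 1 iron): bolt=2 pulley=2 stone=1
After 10 (gather 2 stone): bolt=2 pulley=2 stone=3
After 11 (gather 2 resin): bolt=2 pulley=2 resin=2 stone=3
After 12 (gather 3 iron): bolt=2 iron=3 pulley=2 resin=2 stone=3

Answer: bolt=2 iron=3 pulley=2 resin=2 stone=3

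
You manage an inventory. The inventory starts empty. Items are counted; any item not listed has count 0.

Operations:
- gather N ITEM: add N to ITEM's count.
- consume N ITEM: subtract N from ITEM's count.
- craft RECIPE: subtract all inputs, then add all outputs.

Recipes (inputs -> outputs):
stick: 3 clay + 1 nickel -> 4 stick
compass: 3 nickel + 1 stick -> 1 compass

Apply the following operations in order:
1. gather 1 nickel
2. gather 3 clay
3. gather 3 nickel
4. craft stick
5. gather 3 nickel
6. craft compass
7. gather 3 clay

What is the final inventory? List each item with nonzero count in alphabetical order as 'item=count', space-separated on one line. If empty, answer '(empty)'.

Answer: clay=3 compass=1 nickel=3 stick=3

Derivation:
After 1 (gather 1 nickel): nickel=1
After 2 (gather 3 clay): clay=3 nickel=1
After 3 (gather 3 nickel): clay=3 nickel=4
After 4 (craft stick): nickel=3 stick=4
After 5 (gather 3 nickel): nickel=6 stick=4
After 6 (craft compass): compass=1 nickel=3 stick=3
After 7 (gather 3 clay): clay=3 compass=1 nickel=3 stick=3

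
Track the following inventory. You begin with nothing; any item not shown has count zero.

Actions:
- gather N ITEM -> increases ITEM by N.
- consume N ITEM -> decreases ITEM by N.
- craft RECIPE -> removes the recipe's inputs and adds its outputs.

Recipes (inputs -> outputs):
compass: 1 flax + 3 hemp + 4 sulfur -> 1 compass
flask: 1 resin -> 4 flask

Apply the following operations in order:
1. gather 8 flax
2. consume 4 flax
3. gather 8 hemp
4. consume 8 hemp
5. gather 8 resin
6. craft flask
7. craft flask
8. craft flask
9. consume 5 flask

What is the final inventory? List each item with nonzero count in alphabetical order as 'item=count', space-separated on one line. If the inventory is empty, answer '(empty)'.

After 1 (gather 8 flax): flax=8
After 2 (consume 4 flax): flax=4
After 3 (gather 8 hemp): flax=4 hemp=8
After 4 (consume 8 hemp): flax=4
After 5 (gather 8 resin): flax=4 resin=8
After 6 (craft flask): flask=4 flax=4 resin=7
After 7 (craft flask): flask=8 flax=4 resin=6
After 8 (craft flask): flask=12 flax=4 resin=5
After 9 (consume 5 flask): flask=7 flax=4 resin=5

Answer: flask=7 flax=4 resin=5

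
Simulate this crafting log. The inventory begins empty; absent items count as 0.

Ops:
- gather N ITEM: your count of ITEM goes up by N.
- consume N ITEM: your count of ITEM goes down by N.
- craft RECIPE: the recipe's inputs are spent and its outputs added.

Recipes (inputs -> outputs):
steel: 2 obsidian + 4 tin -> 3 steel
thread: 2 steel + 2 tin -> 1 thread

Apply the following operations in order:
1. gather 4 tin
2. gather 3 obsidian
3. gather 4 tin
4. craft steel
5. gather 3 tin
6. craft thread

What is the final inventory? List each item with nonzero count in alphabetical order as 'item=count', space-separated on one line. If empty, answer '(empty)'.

After 1 (gather 4 tin): tin=4
After 2 (gather 3 obsidian): obsidian=3 tin=4
After 3 (gather 4 tin): obsidian=3 tin=8
After 4 (craft steel): obsidian=1 steel=3 tin=4
After 5 (gather 3 tin): obsidian=1 steel=3 tin=7
After 6 (craft thread): obsidian=1 steel=1 thread=1 tin=5

Answer: obsidian=1 steel=1 thread=1 tin=5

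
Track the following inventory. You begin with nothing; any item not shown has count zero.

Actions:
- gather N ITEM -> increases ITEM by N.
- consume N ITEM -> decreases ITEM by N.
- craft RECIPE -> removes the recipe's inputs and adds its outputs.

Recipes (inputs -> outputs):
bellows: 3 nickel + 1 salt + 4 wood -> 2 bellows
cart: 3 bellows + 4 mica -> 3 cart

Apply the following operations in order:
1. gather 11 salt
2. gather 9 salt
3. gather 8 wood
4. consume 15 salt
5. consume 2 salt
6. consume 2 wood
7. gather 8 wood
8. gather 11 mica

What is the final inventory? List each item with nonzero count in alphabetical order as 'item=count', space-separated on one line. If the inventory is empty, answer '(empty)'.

Answer: mica=11 salt=3 wood=14

Derivation:
After 1 (gather 11 salt): salt=11
After 2 (gather 9 salt): salt=20
After 3 (gather 8 wood): salt=20 wood=8
After 4 (consume 15 salt): salt=5 wood=8
After 5 (consume 2 salt): salt=3 wood=8
After 6 (consume 2 wood): salt=3 wood=6
After 7 (gather 8 wood): salt=3 wood=14
After 8 (gather 11 mica): mica=11 salt=3 wood=14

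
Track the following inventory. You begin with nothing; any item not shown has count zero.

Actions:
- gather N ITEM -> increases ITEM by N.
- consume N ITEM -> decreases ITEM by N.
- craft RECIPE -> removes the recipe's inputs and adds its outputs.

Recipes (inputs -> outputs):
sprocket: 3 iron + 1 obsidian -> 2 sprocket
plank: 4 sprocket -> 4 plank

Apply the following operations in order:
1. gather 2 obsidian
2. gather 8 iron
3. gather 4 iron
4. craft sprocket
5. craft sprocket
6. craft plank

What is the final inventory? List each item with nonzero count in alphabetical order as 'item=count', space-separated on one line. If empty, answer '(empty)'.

Answer: iron=6 plank=4

Derivation:
After 1 (gather 2 obsidian): obsidian=2
After 2 (gather 8 iron): iron=8 obsidian=2
After 3 (gather 4 iron): iron=12 obsidian=2
After 4 (craft sprocket): iron=9 obsidian=1 sprocket=2
After 5 (craft sprocket): iron=6 sprocket=4
After 6 (craft plank): iron=6 plank=4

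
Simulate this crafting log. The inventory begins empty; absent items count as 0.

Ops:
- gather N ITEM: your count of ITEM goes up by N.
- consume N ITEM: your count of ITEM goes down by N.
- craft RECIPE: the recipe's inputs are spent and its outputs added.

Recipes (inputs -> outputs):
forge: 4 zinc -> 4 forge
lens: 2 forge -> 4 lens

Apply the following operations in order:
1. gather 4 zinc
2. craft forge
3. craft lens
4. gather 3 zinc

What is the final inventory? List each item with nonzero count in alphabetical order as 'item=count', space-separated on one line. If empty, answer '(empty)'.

After 1 (gather 4 zinc): zinc=4
After 2 (craft forge): forge=4
After 3 (craft lens): forge=2 lens=4
After 4 (gather 3 zinc): forge=2 lens=4 zinc=3

Answer: forge=2 lens=4 zinc=3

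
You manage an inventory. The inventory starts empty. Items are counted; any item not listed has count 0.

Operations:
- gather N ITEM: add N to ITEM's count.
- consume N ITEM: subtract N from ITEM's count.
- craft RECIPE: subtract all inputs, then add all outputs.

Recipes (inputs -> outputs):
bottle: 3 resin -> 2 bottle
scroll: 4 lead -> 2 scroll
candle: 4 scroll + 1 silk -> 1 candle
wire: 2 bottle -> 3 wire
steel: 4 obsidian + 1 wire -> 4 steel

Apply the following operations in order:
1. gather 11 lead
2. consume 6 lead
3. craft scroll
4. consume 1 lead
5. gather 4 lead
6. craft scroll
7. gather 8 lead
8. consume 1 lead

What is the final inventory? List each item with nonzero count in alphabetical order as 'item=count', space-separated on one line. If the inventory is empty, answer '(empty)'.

Answer: lead=7 scroll=4

Derivation:
After 1 (gather 11 lead): lead=11
After 2 (consume 6 lead): lead=5
After 3 (craft scroll): lead=1 scroll=2
After 4 (consume 1 lead): scroll=2
After 5 (gather 4 lead): lead=4 scroll=2
After 6 (craft scroll): scroll=4
After 7 (gather 8 lead): lead=8 scroll=4
After 8 (consume 1 lead): lead=7 scroll=4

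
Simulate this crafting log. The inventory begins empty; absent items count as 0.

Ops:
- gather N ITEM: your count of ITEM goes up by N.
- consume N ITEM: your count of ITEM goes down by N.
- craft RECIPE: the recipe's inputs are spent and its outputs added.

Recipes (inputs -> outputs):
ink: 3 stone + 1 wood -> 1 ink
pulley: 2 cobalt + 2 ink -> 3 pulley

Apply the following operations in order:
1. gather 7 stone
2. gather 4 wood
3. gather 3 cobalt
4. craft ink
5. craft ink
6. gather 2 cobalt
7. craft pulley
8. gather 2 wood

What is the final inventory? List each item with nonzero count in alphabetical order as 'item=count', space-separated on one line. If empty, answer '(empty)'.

After 1 (gather 7 stone): stone=7
After 2 (gather 4 wood): stone=7 wood=4
After 3 (gather 3 cobalt): cobalt=3 stone=7 wood=4
After 4 (craft ink): cobalt=3 ink=1 stone=4 wood=3
After 5 (craft ink): cobalt=3 ink=2 stone=1 wood=2
After 6 (gather 2 cobalt): cobalt=5 ink=2 stone=1 wood=2
After 7 (craft pulley): cobalt=3 pulley=3 stone=1 wood=2
After 8 (gather 2 wood): cobalt=3 pulley=3 stone=1 wood=4

Answer: cobalt=3 pulley=3 stone=1 wood=4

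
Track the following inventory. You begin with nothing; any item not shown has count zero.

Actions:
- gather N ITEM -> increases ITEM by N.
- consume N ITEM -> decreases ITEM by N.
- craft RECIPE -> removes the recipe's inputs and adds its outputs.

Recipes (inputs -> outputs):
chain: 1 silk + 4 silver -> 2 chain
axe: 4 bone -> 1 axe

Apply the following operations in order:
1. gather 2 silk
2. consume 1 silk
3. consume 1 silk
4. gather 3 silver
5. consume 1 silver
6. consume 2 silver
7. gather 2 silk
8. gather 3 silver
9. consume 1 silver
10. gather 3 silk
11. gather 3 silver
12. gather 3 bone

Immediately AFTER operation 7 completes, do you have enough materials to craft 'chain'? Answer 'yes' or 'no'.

After 1 (gather 2 silk): silk=2
After 2 (consume 1 silk): silk=1
After 3 (consume 1 silk): (empty)
After 4 (gather 3 silver): silver=3
After 5 (consume 1 silver): silver=2
After 6 (consume 2 silver): (empty)
After 7 (gather 2 silk): silk=2

Answer: no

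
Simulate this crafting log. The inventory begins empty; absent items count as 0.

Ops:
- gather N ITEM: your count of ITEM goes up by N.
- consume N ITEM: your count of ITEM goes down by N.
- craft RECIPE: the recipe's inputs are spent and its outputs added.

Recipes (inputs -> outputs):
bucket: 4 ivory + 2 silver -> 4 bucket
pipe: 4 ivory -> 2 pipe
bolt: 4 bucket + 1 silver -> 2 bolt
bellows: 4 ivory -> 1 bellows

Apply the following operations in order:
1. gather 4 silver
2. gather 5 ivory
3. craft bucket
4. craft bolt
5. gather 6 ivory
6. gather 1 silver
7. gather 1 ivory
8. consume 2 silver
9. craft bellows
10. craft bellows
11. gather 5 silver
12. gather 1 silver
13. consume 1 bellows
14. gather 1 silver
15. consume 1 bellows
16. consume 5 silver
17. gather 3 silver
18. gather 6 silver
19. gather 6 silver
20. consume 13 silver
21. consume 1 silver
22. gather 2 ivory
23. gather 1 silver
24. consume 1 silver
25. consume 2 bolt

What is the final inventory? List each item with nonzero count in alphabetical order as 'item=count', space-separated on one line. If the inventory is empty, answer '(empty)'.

Answer: ivory=2 silver=3

Derivation:
After 1 (gather 4 silver): silver=4
After 2 (gather 5 ivory): ivory=5 silver=4
After 3 (craft bucket): bucket=4 ivory=1 silver=2
After 4 (craft bolt): bolt=2 ivory=1 silver=1
After 5 (gather 6 ivory): bolt=2 ivory=7 silver=1
After 6 (gather 1 silver): bolt=2 ivory=7 silver=2
After 7 (gather 1 ivory): bolt=2 ivory=8 silver=2
After 8 (consume 2 silver): bolt=2 ivory=8
After 9 (craft bellows): bellows=1 bolt=2 ivory=4
After 10 (craft bellows): bellows=2 bolt=2
After 11 (gather 5 silver): bellows=2 bolt=2 silver=5
After 12 (gather 1 silver): bellows=2 bolt=2 silver=6
After 13 (consume 1 bellows): bellows=1 bolt=2 silver=6
After 14 (gather 1 silver): bellows=1 bolt=2 silver=7
After 15 (consume 1 bellows): bolt=2 silver=7
After 16 (consume 5 silver): bolt=2 silver=2
After 17 (gather 3 silver): bolt=2 silver=5
After 18 (gather 6 silver): bolt=2 silver=11
After 19 (gather 6 silver): bolt=2 silver=17
After 20 (consume 13 silver): bolt=2 silver=4
After 21 (consume 1 silver): bolt=2 silver=3
After 22 (gather 2 ivory): bolt=2 ivory=2 silver=3
After 23 (gather 1 silver): bolt=2 ivory=2 silver=4
After 24 (consume 1 silver): bolt=2 ivory=2 silver=3
After 25 (consume 2 bolt): ivory=2 silver=3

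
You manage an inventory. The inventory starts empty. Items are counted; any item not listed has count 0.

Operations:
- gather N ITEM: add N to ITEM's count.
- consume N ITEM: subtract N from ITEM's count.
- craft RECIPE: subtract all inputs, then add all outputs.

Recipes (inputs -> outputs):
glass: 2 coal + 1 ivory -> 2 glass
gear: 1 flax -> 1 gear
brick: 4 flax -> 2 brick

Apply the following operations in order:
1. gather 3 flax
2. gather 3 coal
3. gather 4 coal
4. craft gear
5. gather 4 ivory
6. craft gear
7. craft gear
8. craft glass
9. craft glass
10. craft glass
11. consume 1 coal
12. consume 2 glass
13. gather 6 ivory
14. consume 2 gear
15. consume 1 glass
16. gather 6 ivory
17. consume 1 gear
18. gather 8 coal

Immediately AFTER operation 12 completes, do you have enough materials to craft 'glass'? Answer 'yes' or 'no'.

After 1 (gather 3 flax): flax=3
After 2 (gather 3 coal): coal=3 flax=3
After 3 (gather 4 coal): coal=7 flax=3
After 4 (craft gear): coal=7 flax=2 gear=1
After 5 (gather 4 ivory): coal=7 flax=2 gear=1 ivory=4
After 6 (craft gear): coal=7 flax=1 gear=2 ivory=4
After 7 (craft gear): coal=7 gear=3 ivory=4
After 8 (craft glass): coal=5 gear=3 glass=2 ivory=3
After 9 (craft glass): coal=3 gear=3 glass=4 ivory=2
After 10 (craft glass): coal=1 gear=3 glass=6 ivory=1
After 11 (consume 1 coal): gear=3 glass=6 ivory=1
After 12 (consume 2 glass): gear=3 glass=4 ivory=1

Answer: no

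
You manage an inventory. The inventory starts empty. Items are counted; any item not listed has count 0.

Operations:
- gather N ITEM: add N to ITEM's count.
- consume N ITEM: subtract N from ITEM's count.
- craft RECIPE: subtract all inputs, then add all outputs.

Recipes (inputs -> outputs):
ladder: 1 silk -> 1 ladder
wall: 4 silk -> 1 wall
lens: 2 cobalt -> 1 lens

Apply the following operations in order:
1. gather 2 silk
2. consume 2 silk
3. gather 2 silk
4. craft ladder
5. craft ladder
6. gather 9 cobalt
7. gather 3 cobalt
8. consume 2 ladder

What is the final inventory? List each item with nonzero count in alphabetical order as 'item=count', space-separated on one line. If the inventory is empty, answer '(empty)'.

After 1 (gather 2 silk): silk=2
After 2 (consume 2 silk): (empty)
After 3 (gather 2 silk): silk=2
After 4 (craft ladder): ladder=1 silk=1
After 5 (craft ladder): ladder=2
After 6 (gather 9 cobalt): cobalt=9 ladder=2
After 7 (gather 3 cobalt): cobalt=12 ladder=2
After 8 (consume 2 ladder): cobalt=12

Answer: cobalt=12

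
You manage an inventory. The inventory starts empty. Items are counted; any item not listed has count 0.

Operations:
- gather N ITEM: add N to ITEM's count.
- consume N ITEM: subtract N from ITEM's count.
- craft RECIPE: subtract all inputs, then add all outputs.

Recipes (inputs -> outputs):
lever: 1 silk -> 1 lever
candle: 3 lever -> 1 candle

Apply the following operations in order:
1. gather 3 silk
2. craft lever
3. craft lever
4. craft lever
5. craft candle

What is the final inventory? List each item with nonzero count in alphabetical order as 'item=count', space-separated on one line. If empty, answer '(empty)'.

Answer: candle=1

Derivation:
After 1 (gather 3 silk): silk=3
After 2 (craft lever): lever=1 silk=2
After 3 (craft lever): lever=2 silk=1
After 4 (craft lever): lever=3
After 5 (craft candle): candle=1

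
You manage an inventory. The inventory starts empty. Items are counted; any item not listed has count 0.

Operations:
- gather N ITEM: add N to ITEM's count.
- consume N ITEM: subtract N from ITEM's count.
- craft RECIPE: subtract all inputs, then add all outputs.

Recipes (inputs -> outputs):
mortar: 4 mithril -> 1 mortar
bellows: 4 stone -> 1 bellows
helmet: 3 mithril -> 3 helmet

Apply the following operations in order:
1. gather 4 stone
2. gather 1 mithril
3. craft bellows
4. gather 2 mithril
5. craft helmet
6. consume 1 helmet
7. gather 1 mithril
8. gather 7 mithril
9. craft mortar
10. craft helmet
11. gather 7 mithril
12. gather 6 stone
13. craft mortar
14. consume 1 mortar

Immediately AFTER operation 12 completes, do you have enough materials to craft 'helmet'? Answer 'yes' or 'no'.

Answer: yes

Derivation:
After 1 (gather 4 stone): stone=4
After 2 (gather 1 mithril): mithril=1 stone=4
After 3 (craft bellows): bellows=1 mithril=1
After 4 (gather 2 mithril): bellows=1 mithril=3
After 5 (craft helmet): bellows=1 helmet=3
After 6 (consume 1 helmet): bellows=1 helmet=2
After 7 (gather 1 mithril): bellows=1 helmet=2 mithril=1
After 8 (gather 7 mithril): bellows=1 helmet=2 mithril=8
After 9 (craft mortar): bellows=1 helmet=2 mithril=4 mortar=1
After 10 (craft helmet): bellows=1 helmet=5 mithril=1 mortar=1
After 11 (gather 7 mithril): bellows=1 helmet=5 mithril=8 mortar=1
After 12 (gather 6 stone): bellows=1 helmet=5 mithril=8 mortar=1 stone=6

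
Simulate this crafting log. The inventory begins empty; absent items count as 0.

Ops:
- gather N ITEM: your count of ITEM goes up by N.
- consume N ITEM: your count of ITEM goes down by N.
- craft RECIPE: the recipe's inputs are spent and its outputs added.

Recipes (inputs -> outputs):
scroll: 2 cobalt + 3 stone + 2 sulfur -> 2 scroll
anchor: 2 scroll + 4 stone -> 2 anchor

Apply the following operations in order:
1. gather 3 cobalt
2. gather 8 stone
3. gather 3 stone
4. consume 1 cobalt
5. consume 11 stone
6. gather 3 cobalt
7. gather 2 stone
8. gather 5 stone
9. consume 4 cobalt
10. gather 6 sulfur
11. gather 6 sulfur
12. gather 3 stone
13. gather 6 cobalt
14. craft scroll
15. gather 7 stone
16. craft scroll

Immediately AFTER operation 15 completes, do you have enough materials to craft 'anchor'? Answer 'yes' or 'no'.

Answer: yes

Derivation:
After 1 (gather 3 cobalt): cobalt=3
After 2 (gather 8 stone): cobalt=3 stone=8
After 3 (gather 3 stone): cobalt=3 stone=11
After 4 (consume 1 cobalt): cobalt=2 stone=11
After 5 (consume 11 stone): cobalt=2
After 6 (gather 3 cobalt): cobalt=5
After 7 (gather 2 stone): cobalt=5 stone=2
After 8 (gather 5 stone): cobalt=5 stone=7
After 9 (consume 4 cobalt): cobalt=1 stone=7
After 10 (gather 6 sulfur): cobalt=1 stone=7 sulfur=6
After 11 (gather 6 sulfur): cobalt=1 stone=7 sulfur=12
After 12 (gather 3 stone): cobalt=1 stone=10 sulfur=12
After 13 (gather 6 cobalt): cobalt=7 stone=10 sulfur=12
After 14 (craft scroll): cobalt=5 scroll=2 stone=7 sulfur=10
After 15 (gather 7 stone): cobalt=5 scroll=2 stone=14 sulfur=10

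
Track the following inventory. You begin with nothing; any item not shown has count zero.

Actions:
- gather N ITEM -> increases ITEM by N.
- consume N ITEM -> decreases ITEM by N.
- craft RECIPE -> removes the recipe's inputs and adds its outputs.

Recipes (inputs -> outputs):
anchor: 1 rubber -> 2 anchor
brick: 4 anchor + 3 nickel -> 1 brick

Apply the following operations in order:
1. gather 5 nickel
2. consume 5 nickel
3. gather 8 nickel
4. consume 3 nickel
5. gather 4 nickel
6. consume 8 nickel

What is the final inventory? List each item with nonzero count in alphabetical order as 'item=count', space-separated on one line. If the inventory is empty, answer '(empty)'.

After 1 (gather 5 nickel): nickel=5
After 2 (consume 5 nickel): (empty)
After 3 (gather 8 nickel): nickel=8
After 4 (consume 3 nickel): nickel=5
After 5 (gather 4 nickel): nickel=9
After 6 (consume 8 nickel): nickel=1

Answer: nickel=1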